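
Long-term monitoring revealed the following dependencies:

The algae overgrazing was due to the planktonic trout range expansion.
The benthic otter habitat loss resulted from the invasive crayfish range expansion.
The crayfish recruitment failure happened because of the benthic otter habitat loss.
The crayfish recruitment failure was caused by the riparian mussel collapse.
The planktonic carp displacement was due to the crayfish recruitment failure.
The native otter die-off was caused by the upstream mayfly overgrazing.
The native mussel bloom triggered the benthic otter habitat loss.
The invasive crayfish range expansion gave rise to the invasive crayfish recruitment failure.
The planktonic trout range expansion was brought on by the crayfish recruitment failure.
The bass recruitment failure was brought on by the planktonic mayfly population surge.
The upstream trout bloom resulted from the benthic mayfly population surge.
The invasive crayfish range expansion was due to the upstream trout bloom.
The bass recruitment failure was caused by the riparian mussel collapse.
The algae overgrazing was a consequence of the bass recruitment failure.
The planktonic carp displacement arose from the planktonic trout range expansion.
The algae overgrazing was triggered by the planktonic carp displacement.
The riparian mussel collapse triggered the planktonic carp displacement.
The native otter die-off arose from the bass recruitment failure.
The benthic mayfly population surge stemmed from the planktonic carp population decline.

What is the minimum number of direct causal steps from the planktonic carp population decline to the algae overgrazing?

7

Shortest chain: the planktonic carp population decline → the benthic mayfly population surge → the upstream trout bloom → the invasive crayfish range expansion → the benthic otter habitat loss → the crayfish recruitment failure → the planktonic trout range expansion → the algae overgrazing.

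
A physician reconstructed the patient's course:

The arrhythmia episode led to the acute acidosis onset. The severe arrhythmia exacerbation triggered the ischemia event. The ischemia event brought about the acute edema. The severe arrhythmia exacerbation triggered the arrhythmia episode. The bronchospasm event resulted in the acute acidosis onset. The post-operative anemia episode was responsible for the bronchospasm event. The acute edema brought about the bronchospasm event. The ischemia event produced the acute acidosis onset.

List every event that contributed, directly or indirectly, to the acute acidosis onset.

the acute edema, the arrhythmia episode, the bronchospasm event, the ischemia event, the post-operative anemia episode, the severe arrhythmia exacerbation

Immediate causes of the acute acidosis onset: the ischemia event, the arrhythmia episode, the bronchospasm event.
Further upstream: the severe arrhythmia exacerbation, the acute edema, the post-operative anemia episode.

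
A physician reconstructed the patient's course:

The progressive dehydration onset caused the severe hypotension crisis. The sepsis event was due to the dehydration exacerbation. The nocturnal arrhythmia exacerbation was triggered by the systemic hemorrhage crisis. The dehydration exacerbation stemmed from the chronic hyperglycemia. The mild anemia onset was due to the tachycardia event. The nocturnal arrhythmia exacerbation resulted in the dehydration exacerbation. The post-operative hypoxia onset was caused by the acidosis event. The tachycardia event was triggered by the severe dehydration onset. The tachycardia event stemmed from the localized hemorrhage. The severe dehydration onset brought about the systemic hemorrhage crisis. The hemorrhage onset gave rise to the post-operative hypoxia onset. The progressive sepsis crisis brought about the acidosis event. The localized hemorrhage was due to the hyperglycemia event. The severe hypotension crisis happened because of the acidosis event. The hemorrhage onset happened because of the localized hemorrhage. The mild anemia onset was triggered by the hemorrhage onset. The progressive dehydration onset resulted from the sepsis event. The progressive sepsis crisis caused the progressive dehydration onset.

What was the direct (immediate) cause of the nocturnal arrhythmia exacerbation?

Upstream contributors include the severe dehydration onset, but only the systemic hemorrhage crisis feeds directly into the nocturnal arrhythmia exacerbation.

the systemic hemorrhage crisis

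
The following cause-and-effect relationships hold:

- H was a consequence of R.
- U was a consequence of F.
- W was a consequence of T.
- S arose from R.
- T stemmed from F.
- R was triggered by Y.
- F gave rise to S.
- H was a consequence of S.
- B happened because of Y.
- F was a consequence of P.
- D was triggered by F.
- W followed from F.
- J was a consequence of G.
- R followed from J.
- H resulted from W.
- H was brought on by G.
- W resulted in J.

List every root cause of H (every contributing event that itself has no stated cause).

Tracing upstream from H: H ← R ← Y.
A separate upstream branch: H ← W ← F ← P.
A separate upstream branch: H ← G.
Each of those chain origins has no stated cause.

G, P, Y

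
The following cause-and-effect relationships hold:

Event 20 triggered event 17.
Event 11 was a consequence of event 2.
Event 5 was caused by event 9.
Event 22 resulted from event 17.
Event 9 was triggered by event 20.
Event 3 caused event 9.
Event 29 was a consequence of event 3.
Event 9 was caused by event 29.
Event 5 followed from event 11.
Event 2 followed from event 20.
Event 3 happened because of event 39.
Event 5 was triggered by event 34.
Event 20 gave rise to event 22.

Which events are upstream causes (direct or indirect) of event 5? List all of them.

Immediate causes of event 5: event 34, event 9, event 11.
Further upstream: event 20, event 39, event 2, event 3, event 29.

event 11, event 2, event 20, event 29, event 3, event 34, event 39, event 9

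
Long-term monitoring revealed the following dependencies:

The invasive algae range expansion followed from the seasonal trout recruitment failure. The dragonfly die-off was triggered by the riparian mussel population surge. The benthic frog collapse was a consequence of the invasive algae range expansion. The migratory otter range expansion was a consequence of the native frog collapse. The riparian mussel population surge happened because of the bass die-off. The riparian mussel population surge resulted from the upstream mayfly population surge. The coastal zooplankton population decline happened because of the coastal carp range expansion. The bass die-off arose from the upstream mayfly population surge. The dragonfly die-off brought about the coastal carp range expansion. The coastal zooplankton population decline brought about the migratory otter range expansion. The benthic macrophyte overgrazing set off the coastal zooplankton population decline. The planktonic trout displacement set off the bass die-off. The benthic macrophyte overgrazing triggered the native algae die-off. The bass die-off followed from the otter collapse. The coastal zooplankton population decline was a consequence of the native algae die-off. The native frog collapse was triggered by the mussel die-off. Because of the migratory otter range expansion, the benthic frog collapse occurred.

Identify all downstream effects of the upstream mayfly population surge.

Direct effects: the bass die-off, the riparian mussel population surge.
2 steps out: the dragonfly die-off.
3 steps out: the coastal carp range expansion.
4 steps out: the coastal zooplankton population decline.
5 steps out: the migratory otter range expansion.
6 steps out: the benthic frog collapse.
Not reachable from it: the planktonic trout displacement, the otter collapse, the seasonal trout recruitment failure, the benthic macrophyte overgrazing, the native algae die-off, the mussel die-off, the native frog collapse, the invasive algae range expansion.

the bass die-off, the benthic frog collapse, the coastal carp range expansion, the coastal zooplankton population decline, the dragonfly die-off, the migratory otter range expansion, the riparian mussel population surge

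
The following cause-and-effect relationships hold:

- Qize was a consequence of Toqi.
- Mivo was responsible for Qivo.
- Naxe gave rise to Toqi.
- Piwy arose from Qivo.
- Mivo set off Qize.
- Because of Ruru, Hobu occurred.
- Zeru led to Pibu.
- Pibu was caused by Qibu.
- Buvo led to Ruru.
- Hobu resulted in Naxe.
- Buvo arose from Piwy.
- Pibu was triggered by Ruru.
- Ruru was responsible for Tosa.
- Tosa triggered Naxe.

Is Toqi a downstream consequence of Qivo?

There is a causal chain: Qivo → Piwy → Buvo → Ruru → Tosa → Naxe → Toqi.

Yes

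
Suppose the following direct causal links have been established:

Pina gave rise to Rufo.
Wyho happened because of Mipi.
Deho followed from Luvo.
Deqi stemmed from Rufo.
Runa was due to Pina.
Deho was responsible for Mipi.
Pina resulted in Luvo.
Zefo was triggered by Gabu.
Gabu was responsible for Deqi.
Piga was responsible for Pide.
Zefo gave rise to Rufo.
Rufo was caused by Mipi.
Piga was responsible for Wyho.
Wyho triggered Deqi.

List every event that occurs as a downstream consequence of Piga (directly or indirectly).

Deqi, Pide, Wyho

Direct effects: Pide, Wyho.
2 steps out: Deqi.
Not reachable from it: Pina, Luvo, Deho, Runa, Gabu, Mipi, Zefo, Rufo.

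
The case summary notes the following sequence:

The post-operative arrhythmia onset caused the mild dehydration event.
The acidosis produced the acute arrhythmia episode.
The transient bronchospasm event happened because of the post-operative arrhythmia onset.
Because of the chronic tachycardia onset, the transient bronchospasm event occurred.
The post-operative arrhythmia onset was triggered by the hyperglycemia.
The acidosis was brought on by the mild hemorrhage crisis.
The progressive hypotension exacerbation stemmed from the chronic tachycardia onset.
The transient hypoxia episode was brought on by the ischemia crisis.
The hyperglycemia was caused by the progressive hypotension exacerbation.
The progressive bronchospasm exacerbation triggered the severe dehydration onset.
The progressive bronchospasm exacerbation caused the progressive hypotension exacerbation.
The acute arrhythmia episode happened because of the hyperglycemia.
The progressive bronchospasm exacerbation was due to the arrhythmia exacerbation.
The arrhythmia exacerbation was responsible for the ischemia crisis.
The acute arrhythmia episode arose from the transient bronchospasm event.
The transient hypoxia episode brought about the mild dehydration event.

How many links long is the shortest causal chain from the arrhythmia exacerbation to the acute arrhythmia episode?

4

Shortest chain: the arrhythmia exacerbation → the progressive bronchospasm exacerbation → the progressive hypotension exacerbation → the hyperglycemia → the acute arrhythmia episode.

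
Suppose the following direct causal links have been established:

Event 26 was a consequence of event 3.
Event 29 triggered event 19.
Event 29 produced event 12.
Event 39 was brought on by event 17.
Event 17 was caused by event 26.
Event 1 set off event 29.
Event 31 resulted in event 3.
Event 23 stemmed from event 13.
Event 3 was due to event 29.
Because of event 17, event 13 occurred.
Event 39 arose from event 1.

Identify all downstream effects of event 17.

Direct effects: event 13, event 39.
2 steps out: event 23.
Not reachable from it: event 1, event 29, event 3, event 19, event 26, event 12, event 31.

event 13, event 23, event 39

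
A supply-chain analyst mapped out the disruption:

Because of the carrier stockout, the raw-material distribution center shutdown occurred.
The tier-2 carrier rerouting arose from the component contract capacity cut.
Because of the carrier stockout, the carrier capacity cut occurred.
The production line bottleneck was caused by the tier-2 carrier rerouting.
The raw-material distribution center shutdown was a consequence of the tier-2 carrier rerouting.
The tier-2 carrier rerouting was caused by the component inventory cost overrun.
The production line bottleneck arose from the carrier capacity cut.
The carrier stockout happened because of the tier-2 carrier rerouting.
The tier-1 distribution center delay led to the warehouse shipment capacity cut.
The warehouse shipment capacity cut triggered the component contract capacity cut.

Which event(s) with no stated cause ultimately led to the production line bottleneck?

the component inventory cost overrun, the tier-1 distribution center delay

Tracing upstream from the production line bottleneck: the production line bottleneck ← the tier-2 carrier rerouting ← the component contract capacity cut ← the warehouse shipment capacity cut ← the tier-1 distribution center delay.
A separate upstream branch: the production line bottleneck ← the tier-2 carrier rerouting ← the component inventory cost overrun.
Each of those chain origins has no stated cause.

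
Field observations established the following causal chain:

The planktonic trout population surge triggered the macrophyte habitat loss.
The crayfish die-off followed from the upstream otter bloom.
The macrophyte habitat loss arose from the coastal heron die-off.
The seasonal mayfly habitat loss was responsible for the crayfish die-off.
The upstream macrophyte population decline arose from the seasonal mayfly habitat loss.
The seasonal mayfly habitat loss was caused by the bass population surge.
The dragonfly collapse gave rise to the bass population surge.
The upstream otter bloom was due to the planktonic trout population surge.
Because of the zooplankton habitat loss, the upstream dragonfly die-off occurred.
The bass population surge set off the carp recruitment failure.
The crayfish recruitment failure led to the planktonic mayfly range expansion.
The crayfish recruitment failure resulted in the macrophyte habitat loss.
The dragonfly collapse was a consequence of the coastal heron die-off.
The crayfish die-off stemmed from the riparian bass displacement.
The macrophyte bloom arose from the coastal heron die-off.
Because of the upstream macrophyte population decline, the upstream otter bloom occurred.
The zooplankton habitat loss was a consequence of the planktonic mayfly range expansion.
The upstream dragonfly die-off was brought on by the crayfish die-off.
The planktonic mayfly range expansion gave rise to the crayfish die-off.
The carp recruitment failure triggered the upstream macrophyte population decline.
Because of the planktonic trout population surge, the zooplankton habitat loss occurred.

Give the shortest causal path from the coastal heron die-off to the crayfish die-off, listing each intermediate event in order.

the coastal heron die-off → the dragonfly collapse
the dragonfly collapse → the bass population surge
the bass population surge → the seasonal mayfly habitat loss
the seasonal mayfly habitat loss → the crayfish die-off
Length: 4 steps.

the coastal heron die-off → the dragonfly collapse → the bass population surge → the seasonal mayfly habitat loss → the crayfish die-off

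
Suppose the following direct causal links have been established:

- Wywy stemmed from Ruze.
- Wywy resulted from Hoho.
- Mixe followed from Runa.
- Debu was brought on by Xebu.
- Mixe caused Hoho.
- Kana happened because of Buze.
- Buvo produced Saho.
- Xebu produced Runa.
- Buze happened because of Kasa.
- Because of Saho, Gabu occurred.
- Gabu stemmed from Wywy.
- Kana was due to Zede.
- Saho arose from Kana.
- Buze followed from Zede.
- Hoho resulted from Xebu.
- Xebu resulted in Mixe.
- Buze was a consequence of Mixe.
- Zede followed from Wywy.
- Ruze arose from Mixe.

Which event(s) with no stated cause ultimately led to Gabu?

Tracing upstream from Gabu: Gabu ← Wywy ← Hoho ← Xebu.
A separate upstream branch: Gabu ← Saho ← Kana ← Buze ← Kasa.
A separate upstream branch: Gabu ← Saho ← Buvo.
Each of those chain origins has no stated cause.

Buvo, Kasa, Xebu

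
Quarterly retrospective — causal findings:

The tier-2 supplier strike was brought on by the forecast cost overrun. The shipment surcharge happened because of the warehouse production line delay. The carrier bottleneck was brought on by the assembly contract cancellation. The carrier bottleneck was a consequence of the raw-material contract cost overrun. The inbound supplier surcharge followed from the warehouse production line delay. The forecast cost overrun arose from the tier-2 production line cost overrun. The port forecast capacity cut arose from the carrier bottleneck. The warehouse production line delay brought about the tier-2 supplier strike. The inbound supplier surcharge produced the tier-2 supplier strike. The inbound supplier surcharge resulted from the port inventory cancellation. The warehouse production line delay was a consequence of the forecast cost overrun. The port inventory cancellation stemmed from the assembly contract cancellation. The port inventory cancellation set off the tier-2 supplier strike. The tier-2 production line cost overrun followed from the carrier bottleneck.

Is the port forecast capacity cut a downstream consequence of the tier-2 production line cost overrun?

The tier-2 production line cost overrun leads to the forecast cost overrun, the warehouse production line delay, the shipment surcharge, the inbound supplier surcharge, the tier-2 supplier strike; the port forecast capacity cut is not among them.

No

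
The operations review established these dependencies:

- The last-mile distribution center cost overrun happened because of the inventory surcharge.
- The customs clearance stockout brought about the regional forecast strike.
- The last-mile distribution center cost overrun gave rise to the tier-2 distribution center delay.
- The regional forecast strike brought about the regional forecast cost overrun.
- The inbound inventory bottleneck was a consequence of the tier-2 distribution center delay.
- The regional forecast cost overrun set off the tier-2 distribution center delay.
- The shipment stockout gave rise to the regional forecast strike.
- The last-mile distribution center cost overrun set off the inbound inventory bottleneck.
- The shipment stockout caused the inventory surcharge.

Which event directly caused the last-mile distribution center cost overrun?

Upstream contributors include the shipment stockout, but only the inventory surcharge feeds directly into the last-mile distribution center cost overrun.

the inventory surcharge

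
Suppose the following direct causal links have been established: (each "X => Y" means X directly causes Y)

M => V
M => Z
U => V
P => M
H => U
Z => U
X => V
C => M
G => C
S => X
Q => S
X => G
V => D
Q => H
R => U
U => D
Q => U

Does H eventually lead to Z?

No

H leads to U, V, D; Z is not among them.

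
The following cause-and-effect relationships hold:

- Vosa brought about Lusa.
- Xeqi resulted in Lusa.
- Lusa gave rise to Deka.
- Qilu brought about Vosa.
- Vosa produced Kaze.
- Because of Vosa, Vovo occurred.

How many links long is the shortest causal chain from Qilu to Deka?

Shortest chain: Qilu → Vosa → Lusa → Deka.

3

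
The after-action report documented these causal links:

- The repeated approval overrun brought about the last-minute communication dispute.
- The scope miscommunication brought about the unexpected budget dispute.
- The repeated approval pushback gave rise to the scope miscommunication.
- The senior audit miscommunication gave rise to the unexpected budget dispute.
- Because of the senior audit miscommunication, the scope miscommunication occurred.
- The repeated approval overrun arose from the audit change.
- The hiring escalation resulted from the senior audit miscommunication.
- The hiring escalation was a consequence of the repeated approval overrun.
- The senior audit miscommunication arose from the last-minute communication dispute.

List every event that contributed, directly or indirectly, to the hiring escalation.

Immediate causes of the hiring escalation: the repeated approval overrun, the senior audit miscommunication.
Further upstream: the audit change, the last-minute communication dispute.

the audit change, the last-minute communication dispute, the repeated approval overrun, the senior audit miscommunication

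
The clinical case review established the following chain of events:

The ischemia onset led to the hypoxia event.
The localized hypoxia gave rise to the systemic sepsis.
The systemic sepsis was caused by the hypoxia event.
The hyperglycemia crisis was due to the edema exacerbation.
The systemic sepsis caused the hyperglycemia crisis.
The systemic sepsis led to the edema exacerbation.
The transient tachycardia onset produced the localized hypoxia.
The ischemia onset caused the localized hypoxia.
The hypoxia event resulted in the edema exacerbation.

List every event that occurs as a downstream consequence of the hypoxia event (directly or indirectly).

the edema exacerbation, the hyperglycemia crisis, the systemic sepsis

Direct effects: the systemic sepsis, the edema exacerbation.
2 steps out: the hyperglycemia crisis.
Not reachable from it: the transient tachycardia onset, the ischemia onset, the localized hypoxia.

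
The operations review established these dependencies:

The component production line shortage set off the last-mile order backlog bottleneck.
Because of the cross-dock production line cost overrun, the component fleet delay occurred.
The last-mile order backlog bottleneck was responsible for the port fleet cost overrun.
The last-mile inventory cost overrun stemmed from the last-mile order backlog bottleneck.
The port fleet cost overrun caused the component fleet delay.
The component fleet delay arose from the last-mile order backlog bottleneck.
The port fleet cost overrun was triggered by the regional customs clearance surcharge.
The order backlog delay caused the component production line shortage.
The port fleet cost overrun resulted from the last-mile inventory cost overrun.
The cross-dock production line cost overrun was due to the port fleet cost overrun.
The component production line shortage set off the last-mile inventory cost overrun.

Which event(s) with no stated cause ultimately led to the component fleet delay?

Tracing upstream from the component fleet delay: the component fleet delay ← the last-mile order backlog bottleneck ← the component production line shortage ← the order backlog delay.
A separate upstream branch: the component fleet delay ← the port fleet cost overrun ← the regional customs clearance surcharge.
Each of those chain origins has no stated cause.

the order backlog delay, the regional customs clearance surcharge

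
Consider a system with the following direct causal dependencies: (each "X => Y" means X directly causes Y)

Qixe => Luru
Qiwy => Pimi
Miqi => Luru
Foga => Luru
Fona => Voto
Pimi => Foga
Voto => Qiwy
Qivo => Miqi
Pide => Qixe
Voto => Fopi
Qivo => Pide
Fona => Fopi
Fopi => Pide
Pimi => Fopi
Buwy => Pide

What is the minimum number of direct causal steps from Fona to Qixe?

Shortest chain: Fona → Fopi → Pide → Qixe.

3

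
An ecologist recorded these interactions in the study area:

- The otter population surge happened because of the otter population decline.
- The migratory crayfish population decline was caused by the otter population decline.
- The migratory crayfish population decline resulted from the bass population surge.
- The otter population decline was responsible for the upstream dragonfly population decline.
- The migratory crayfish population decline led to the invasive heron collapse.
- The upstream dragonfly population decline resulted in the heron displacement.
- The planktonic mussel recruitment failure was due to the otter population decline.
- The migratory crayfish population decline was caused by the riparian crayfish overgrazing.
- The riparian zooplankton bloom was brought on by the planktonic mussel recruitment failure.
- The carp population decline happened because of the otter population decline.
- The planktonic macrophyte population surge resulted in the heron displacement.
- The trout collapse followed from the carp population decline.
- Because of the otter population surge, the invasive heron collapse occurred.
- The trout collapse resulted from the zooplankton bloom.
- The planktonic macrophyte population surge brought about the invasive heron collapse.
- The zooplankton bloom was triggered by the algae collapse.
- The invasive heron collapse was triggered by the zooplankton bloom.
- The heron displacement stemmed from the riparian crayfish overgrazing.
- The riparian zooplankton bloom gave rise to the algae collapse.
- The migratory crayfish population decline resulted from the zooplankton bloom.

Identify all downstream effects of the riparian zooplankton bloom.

the algae collapse, the invasive heron collapse, the migratory crayfish population decline, the trout collapse, the zooplankton bloom

Direct effects: the algae collapse.
2 steps out: the zooplankton bloom.
3 steps out: the migratory crayfish population decline, the invasive heron collapse, the trout collapse.
Not reachable from it: the bass population surge, the otter population decline, the upstream dragonfly population decline, the otter population surge, the planktonic mussel recruitment failure, the planktonic macrophyte population surge, the riparian crayfish overgrazing, the heron displacement, the carp population decline.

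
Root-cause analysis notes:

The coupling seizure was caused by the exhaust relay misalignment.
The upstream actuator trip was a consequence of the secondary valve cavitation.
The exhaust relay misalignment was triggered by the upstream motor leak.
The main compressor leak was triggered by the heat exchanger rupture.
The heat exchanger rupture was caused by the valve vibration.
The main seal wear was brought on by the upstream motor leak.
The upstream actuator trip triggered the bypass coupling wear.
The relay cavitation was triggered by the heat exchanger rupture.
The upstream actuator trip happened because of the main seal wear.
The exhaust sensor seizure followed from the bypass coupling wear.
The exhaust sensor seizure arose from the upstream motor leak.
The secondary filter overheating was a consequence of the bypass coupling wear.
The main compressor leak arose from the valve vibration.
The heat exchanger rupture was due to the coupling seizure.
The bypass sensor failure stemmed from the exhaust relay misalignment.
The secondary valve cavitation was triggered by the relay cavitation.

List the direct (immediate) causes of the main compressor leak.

Upstream contributors include the upstream motor leak, the exhaust relay misalignment, the coupling seizure, but only the heat exchanger rupture, the valve vibration feed directly into the main compressor leak.

the heat exchanger rupture, the valve vibration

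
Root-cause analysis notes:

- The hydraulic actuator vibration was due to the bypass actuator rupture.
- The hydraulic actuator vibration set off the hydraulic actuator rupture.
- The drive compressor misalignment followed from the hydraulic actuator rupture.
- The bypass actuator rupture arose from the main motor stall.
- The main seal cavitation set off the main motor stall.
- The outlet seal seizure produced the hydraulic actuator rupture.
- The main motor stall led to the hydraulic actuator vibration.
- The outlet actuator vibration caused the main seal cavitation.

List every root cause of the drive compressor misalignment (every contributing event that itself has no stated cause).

Tracing upstream from the drive compressor misalignment: the drive compressor misalignment ← the hydraulic actuator rupture ← the hydraulic actuator vibration ← the main motor stall ← the main seal cavitation ← the outlet actuator vibration.
A separate upstream branch: the drive compressor misalignment ← the hydraulic actuator rupture ← the outlet seal seizure.
Each of those chain origins has no stated cause.

the outlet actuator vibration, the outlet seal seizure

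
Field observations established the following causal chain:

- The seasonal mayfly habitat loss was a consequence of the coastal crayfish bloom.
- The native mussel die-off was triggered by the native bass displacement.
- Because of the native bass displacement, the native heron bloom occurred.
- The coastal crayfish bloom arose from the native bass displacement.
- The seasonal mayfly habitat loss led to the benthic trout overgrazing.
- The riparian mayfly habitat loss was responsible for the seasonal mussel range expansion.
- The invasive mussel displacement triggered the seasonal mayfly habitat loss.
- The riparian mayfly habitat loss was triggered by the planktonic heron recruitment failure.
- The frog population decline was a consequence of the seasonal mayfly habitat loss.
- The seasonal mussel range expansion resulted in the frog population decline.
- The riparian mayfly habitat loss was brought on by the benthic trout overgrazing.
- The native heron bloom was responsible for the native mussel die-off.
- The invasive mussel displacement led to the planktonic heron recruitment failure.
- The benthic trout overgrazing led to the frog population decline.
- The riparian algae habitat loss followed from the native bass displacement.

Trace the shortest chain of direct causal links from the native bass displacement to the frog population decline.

the native bass displacement → the coastal crayfish bloom → the seasonal mayfly habitat loss → the frog population decline

the native bass displacement → the coastal crayfish bloom
the coastal crayfish bloom → the seasonal mayfly habitat loss
the seasonal mayfly habitat loss → the frog population decline
Length: 3 steps.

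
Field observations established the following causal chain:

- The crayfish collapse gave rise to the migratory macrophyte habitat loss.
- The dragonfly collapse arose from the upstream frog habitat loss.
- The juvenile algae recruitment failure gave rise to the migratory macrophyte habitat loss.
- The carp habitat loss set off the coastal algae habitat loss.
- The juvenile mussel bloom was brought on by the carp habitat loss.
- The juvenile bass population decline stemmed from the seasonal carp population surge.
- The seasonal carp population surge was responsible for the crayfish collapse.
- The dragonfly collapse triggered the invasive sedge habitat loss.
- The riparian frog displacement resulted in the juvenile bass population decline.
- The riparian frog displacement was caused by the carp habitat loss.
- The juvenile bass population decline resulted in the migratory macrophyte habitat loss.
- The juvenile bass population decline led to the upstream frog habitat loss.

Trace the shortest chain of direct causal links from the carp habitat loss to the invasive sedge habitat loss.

the carp habitat loss → the riparian frog displacement
the riparian frog displacement → the juvenile bass population decline
the juvenile bass population decline → the upstream frog habitat loss
the upstream frog habitat loss → the dragonfly collapse
the dragonfly collapse → the invasive sedge habitat loss
Length: 5 steps.

the carp habitat loss → the riparian frog displacement → the juvenile bass population decline → the upstream frog habitat loss → the dragonfly collapse → the invasive sedge habitat loss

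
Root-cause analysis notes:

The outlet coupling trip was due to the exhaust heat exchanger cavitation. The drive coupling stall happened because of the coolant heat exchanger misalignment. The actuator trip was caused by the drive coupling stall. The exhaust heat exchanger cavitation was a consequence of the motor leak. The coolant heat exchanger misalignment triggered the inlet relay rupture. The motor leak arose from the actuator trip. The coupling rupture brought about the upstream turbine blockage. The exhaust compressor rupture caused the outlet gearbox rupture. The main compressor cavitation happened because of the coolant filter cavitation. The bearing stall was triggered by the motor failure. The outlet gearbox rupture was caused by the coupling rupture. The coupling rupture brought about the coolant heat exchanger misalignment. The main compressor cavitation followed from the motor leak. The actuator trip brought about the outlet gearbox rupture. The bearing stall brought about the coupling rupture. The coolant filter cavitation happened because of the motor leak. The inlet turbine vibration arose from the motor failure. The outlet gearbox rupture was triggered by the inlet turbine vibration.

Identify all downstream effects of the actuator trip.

the coolant filter cavitation, the exhaust heat exchanger cavitation, the main compressor cavitation, the motor leak, the outlet coupling trip, the outlet gearbox rupture

Direct effects: the motor leak, the outlet gearbox rupture.
2 steps out: the exhaust heat exchanger cavitation, the coolant filter cavitation, the main compressor cavitation.
3 steps out: the outlet coupling trip.
Not reachable from it: the motor failure, the bearing stall, the coupling rupture, the coolant heat exchanger misalignment, the inlet relay rupture, the drive coupling stall, the upstream turbine blockage, the exhaust compressor rupture, the inlet turbine vibration.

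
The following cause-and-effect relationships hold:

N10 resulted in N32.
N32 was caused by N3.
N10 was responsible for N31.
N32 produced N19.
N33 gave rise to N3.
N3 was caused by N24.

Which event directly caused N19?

N32

Upstream contributors include N10, N24, N33, N3, but only N32 feeds directly into N19.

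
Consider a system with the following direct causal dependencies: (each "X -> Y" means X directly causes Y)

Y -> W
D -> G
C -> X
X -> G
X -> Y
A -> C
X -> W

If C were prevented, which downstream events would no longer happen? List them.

W, X, Y

Downstream of C: X, Y, W, G.
Of those, still caused via another path: G.
The remainder have no surviving cause.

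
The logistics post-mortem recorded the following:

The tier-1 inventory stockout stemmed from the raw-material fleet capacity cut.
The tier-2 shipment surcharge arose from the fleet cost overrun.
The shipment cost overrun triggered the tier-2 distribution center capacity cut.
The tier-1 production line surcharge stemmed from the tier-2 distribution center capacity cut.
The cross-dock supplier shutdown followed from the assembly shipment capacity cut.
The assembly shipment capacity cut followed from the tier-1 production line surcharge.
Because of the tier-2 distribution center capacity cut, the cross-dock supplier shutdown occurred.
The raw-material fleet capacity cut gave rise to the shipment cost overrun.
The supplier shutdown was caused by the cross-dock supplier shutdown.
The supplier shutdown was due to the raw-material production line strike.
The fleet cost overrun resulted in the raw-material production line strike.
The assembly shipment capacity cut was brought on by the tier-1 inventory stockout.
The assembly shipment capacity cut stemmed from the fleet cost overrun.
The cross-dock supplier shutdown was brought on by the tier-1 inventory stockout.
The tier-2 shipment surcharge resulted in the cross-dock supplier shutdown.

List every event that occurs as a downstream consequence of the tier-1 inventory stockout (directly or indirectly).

the assembly shipment capacity cut, the cross-dock supplier shutdown, the supplier shutdown

Direct effects: the assembly shipment capacity cut, the cross-dock supplier shutdown.
2 steps out: the supplier shutdown.
Not reachable from it: the fleet cost overrun, the raw-material fleet capacity cut, the shipment cost overrun, the tier-2 distribution center capacity cut, the tier-1 production line surcharge, the raw-material production line strike, the tier-2 shipment surcharge.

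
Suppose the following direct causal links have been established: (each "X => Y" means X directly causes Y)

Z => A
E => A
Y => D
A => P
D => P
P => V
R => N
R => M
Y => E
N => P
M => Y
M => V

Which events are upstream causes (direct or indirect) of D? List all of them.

Immediate cause of D: Y.
Further upstream: R, M.

M, R, Y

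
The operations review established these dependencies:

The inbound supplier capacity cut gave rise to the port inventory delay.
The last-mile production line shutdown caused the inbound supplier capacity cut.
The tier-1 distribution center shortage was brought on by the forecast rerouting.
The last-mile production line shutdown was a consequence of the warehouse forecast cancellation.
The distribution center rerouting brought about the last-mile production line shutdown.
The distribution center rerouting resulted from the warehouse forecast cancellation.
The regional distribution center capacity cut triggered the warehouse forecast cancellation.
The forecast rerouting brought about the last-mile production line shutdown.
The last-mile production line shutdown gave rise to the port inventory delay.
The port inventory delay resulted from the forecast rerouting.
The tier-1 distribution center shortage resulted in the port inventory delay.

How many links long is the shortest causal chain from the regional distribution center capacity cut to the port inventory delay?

Shortest chain: the regional distribution center capacity cut → the warehouse forecast cancellation → the last-mile production line shutdown → the port inventory delay.

3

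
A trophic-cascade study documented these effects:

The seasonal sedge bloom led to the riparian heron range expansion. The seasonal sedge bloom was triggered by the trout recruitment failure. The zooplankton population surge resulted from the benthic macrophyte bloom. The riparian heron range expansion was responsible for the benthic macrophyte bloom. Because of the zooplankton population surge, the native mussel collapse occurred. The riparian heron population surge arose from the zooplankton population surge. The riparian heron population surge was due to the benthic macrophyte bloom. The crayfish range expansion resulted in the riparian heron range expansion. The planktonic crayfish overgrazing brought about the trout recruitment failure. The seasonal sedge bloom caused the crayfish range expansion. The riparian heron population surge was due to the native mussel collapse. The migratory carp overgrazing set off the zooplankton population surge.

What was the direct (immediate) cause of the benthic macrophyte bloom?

the riparian heron range expansion

Upstream contributors include the planktonic crayfish overgrazing, the trout recruitment failure, the seasonal sedge bloom, the crayfish range expansion, but only the riparian heron range expansion feeds directly into the benthic macrophyte bloom.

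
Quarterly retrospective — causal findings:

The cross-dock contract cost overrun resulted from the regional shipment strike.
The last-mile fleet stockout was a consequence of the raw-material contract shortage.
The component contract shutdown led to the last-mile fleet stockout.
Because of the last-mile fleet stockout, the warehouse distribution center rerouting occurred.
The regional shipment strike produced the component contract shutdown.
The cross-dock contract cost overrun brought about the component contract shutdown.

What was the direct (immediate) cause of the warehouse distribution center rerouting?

the last-mile fleet stockout

Upstream contributors include the regional shipment strike, the cross-dock contract cost overrun, the component contract shutdown, the raw-material contract shortage, but only the last-mile fleet stockout feeds directly into the warehouse distribution center rerouting.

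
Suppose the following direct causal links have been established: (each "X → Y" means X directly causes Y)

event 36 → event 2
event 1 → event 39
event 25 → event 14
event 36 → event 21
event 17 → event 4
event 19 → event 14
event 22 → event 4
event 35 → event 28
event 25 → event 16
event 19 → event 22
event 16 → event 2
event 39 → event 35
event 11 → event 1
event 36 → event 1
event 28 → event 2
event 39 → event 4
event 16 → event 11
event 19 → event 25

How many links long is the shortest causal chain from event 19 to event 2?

3

Shortest chain: event 19 → event 25 → event 16 → event 2.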